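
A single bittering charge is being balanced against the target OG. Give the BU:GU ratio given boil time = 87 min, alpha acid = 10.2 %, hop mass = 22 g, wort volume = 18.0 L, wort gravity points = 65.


U = 1.65·0.000125^(GP/1000)·(1−e^(−0.04t))/4.15;  IBU = (α/100)·m·U·1000/V;  BU:GU = IBU/GP
U = 1.65·0.000125^(65/1000)·(1−e^(−0.04·87))/4.15 = 0.2149
IBU = (10.2/100)·22·0.2149·1000/18.0 = 26.7852
BU:GU = 26.7852/65

0.4121


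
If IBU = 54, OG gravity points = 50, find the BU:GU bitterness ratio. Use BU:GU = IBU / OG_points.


BU:GU = 54 / 50

1.0800


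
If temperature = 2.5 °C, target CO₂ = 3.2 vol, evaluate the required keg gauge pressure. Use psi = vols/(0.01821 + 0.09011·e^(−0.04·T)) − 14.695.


psi = 3.2/(0.01821 + 0.09011·e^(−0.04·2.5)) − 14.695

17.3868 psi


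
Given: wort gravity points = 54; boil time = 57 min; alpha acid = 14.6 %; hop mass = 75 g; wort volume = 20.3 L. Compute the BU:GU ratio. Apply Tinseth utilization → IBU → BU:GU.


U = 1.65·0.000125^(GP/1000)·(1−e^(−0.04t))/4.15;  IBU = (α/100)·m·U·1000/V;  BU:GU = IBU/GP
U = 1.65·0.000125^(54/1000)·(1−e^(−0.04·57))/4.15 = 0.2197
IBU = (14.6/100)·75·0.2197·1000/20.3 = 118.5021
BU:GU = 118.5021/54

2.1945


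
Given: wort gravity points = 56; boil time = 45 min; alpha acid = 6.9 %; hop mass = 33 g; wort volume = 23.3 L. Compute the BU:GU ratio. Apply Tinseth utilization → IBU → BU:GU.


U = 1.65·0.000125^(GP/1000)·(1−e^(−0.04t))/4.15;  IBU = (α/100)·m·U·1000/V;  BU:GU = IBU/GP
U = 1.65·0.000125^(56/1000)·(1−e^(−0.04·45))/4.15 = 0.2006
IBU = (6.9/100)·33·0.2006·1000/23.3 = 19.6065
BU:GU = 19.6065/56

0.3501


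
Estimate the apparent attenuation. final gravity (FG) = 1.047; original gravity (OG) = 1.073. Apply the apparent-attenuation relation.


AA = (OG − FG)/(OG − 1) · 100
AA = (1.073 − 1.047)/(1.073 − 1) · 100

35.6164 %


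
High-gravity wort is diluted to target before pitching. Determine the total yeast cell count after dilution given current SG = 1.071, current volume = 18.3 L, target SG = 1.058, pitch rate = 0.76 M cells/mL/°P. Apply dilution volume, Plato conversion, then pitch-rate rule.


V_w = V·((SG_c−1)/(SG_t−1)−1);  °P = 259 − 259/SG_t;  cells = rate·(V+V_w)·°P
V_w = 18.3·((1.071−1)/(1.058−1)−1) = 4.1017
V_final = 18.3 + 4.1017 = 22.4017
°P = 259 − 259/1.058 = 14.1985
cells = 0.76·22.4017·14.1985

241.7337 billion cells


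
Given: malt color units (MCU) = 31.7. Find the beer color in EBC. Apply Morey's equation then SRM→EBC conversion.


SRM = 1.4922·MCU^0.6859;  EBC = SRM·1.97
SRM = 1.4922·31.7^0.6859 = 15.9736
EBC = 15.9736·1.97

31.4680 EBC


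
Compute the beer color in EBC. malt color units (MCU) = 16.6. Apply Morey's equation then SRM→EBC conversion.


SRM = 1.4922·MCU^0.6859;  EBC = SRM·1.97
SRM = 1.4922·16.6^0.6859 = 10.2494
EBC = 10.2494·1.97

20.1914 EBC


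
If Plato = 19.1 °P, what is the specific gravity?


SG = 259/(259 − P)
SG = 259/(259 − 19.1)

1.0796


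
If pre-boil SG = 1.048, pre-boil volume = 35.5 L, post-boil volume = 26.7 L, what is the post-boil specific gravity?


SG_post = 1 + (SG_pre − 1)·V_pre/V_post
pts_pre = (1.048 − 1)·1000 = 48.0000
pts_post = 48.0000·35.5/26.7 = 63.8202
SG_post = 1 + 63.8202/1000

1.0638


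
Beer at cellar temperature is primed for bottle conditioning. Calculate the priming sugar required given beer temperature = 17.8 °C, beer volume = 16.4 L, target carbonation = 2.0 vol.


residual = 14.695·(0.01821 + 0.09011·e^(−0.04·T));  sugar = (target − residual)·4.0·V
residual = 14.695·(0.01821 + 0.09011·e^(−0.04·17.8)) = 0.9173
sugar = (2.0 − 0.9173)·4.0·16.4

71.0242 g


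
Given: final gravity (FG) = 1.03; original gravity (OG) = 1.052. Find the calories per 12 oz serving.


ABW = (OG−FG)·131.25·0.79/FG;  °P = 259 − 259/SG (for OG→OE and FG→AE);  RE = 0.1808·OE + 0.8192·AE;  Cal = (6.9·ABW + 4·(RE−0.1))·FG·3.55
ABW = (1.052 − 1.03)·131.25·0.79/1.03 = 2.2147
OE = 259 − 259/1.052 = 12.8023 °P
AE = 259 − 259/1.03 = 7.5437 °P
RE = 0.1808·12.8023 + 0.8192·7.5437 = 8.4944 °P
Cal = (6.9·2.2147 + 4·(8.4944−0.1))·1.03·3.55

178.6533 kcal


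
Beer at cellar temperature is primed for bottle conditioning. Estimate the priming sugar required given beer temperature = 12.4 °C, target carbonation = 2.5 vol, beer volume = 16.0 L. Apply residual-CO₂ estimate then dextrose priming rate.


residual = 14.695·(0.01821 + 0.09011·e^(−0.04·T));  sugar = (target − residual)·4.0·V
residual = 14.695·(0.01821 + 0.09011·e^(−0.04·12.4)) = 1.0740
sugar = (2.5 − 1.0740)·4.0·16.0

91.2664 g


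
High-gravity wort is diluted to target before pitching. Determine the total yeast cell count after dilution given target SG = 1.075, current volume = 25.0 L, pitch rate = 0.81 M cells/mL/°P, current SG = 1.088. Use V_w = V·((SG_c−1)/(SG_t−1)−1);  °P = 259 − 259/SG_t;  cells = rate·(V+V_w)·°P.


V_w = 25.0·((1.088−1)/(1.075−1)−1) = 4.3333
V_final = 25.0 + 4.3333 = 29.3333
°P = 259 − 259/1.075 = 18.0698
cells = 0.81·29.3333·18.0698

429.3377 billion cells


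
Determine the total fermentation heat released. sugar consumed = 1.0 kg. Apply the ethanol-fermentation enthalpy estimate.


Q = m_sugar · 590 kJ/kg
Q = 1.0 · 590

590.0000 kJ


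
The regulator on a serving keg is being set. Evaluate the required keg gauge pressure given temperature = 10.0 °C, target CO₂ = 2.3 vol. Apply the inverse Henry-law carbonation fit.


psi = vols/(0.01821 + 0.09011·e^(−0.04·T)) − 14.695
psi = 2.3/(0.01821 + 0.09011·e^(−0.04·10.0)) − 14.695

14.5624 psi


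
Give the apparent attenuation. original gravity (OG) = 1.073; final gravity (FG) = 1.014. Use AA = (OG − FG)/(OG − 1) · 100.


AA = (1.073 − 1.014)/(1.073 − 1) · 100

80.8219 %


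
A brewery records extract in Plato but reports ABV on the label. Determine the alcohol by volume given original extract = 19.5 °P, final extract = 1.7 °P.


SG = 259/(259 − P);  ABV = (OG − FG)·131.25
OG = 259/(259 − 19.5) = 1.0814
FG = 259/(259 − 1.7) = 1.0066
ABV = (1.0814 − 1.0066)·131.25

9.8191 % ABV


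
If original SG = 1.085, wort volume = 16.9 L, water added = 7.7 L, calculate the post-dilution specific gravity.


SG_new = 1 + (SG_old − 1)·V_old/(V_old + V_water)
pts = (1.085 − 1)·1000·16.9/(16.9 + 7.7) = 58.3943
SG_new = 1 + 58.3943/1000

1.0584


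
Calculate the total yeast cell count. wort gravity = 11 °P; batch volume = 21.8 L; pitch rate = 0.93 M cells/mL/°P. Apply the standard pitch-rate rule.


cells (billions) = rate · V_L · °P
cells = 0.93 · 21.8 · 11

223.0140 billion cells


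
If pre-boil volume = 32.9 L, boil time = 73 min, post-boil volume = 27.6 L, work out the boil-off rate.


rate = (V_pre − V_post) / (t_min/60)
rate = (32.9 − 27.6) / (73/60)

4.3562 L/hr


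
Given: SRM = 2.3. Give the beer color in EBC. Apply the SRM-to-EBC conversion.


EBC = SRM · 1.97
EBC = 2.3 · 1.97

4.5310 EBC


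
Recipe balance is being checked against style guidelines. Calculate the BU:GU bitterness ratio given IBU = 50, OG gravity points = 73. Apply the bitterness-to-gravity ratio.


BU:GU = IBU / OG_points
BU:GU = 50 / 73

0.6849


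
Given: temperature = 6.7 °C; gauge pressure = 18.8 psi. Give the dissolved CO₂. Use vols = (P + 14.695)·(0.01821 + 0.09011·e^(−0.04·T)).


vols = (18.8 + 14.695)·(0.01821 + 0.09011·e^(−0.04·6.7))

2.9186 volumes


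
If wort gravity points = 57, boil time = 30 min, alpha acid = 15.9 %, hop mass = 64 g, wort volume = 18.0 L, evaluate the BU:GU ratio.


U = 1.65·0.000125^(GP/1000)·(1−e^(−0.04t))/4.15;  IBU = (α/100)·m·U·1000/V;  BU:GU = IBU/GP
U = 1.65·0.000125^(57/1000)·(1−e^(−0.04·30))/4.15 = 0.1665
IBU = (15.9/100)·64·0.1665·1000/18.0 = 94.1068
BU:GU = 94.1068/57

1.6510


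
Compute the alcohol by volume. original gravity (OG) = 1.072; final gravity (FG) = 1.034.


ABV = (OG − FG) · 131.25
ABV = (1.072 − 1.034) · 131.25

4.9875 % ABV


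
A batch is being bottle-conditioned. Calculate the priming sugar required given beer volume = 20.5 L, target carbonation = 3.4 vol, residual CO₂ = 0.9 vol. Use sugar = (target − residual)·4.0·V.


sugar = (3.4 − 0.9)·4.0·20.5

205.0000 g


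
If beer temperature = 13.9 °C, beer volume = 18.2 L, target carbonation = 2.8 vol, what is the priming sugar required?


residual = 14.695·(0.01821 + 0.09011·e^(−0.04·T));  sugar = (target − residual)·4.0·V
residual = 14.695·(0.01821 + 0.09011·e^(−0.04·13.9)) = 1.0270
sugar = (2.8 − 1.0270)·4.0·18.2

129.0742 g


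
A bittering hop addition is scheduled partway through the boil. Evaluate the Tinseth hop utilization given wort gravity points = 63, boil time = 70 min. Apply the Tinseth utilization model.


U = 1.65·0.000125^(GP/1000) · (1 − e^(−0.04·t))/4.15
bigness = 1.65·0.000125^(63/1000) = 0.9367
boil_factor = (1 − e^(−0.04·70))/4.15 = 0.2263
U = 0.9367 · 0.2263

0.2120


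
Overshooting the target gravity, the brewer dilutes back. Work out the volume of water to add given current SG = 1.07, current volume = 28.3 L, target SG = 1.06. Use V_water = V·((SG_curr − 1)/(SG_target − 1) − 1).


V_water = 28.3·((1.07 − 1)/(1.06 − 1) − 1)

4.7167 L


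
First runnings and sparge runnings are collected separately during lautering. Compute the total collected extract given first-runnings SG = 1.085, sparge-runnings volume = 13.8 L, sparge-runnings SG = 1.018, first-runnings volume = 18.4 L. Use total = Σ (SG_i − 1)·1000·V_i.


first = (1.085 − 1)·1000·18.4 = 1564.0000
sparge = (1.018 − 1)·1000·13.8 = 248.4000
total = 1564.0000 + 248.4000

1812.4000 gravity·L


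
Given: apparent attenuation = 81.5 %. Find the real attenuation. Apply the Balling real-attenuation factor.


RA = AA · 0.8192
RA = 81.5 · 0.8192

66.7648 %


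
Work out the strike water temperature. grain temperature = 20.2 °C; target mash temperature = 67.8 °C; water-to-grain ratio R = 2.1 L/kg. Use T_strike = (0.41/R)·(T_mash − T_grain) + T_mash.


T_strike = (0.41/2.1)·(67.8 − 20.2) + 67.8

77.0933 °C


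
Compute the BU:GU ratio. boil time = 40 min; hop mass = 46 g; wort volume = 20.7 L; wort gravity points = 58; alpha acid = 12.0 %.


U = 1.65·0.000125^(GP/1000)·(1−e^(−0.04t))/4.15;  IBU = (α/100)·m·U·1000/V;  BU:GU = IBU/GP
U = 1.65·0.000125^(58/1000)·(1−e^(−0.04·40))/4.15 = 0.1884
IBU = (12.0/100)·46·0.1884·1000/20.7 = 50.2440
BU:GU = 50.2440/58

0.8663


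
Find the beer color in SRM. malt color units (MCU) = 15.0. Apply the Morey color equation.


SRM = 1.4922 · MCU^0.6859
SRM = 1.4922 · 15.0^0.6859

9.5611 SRM


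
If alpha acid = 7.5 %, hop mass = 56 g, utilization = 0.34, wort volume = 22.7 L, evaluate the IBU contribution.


IBU = (α/100)·mass·U·1000 / V
IBU = (7.5/100)·56·0.34·1000 / 22.7

62.9075 IBU


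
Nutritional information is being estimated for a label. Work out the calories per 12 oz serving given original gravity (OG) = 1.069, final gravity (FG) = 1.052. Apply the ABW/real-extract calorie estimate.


ABW = (OG−FG)·131.25·0.79/FG;  °P = 259 − 259/SG (for OG→OE and FG→AE);  RE = 0.1808·OE + 0.8192·AE;  Cal = (6.9·ABW + 4·(RE−0.1))·FG·3.55
ABW = (1.069 − 1.052)·131.25·0.79/1.052 = 1.6756
OE = 259 − 259/1.069 = 16.7175 °P
AE = 259 − 259/1.052 = 12.8023 °P
RE = 0.1808·16.7175 + 0.8192·12.8023 = 13.5102 °P
Cal = (6.9·1.6756 + 4·(13.5102−0.1))·1.052·3.55

243.5032 kcal


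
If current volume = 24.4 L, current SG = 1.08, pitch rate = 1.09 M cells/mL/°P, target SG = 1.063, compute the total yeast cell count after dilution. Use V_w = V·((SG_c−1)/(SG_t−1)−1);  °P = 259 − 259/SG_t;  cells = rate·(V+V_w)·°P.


V_w = 24.4·((1.08−1)/(1.063−1)−1) = 6.5841
V_final = 24.4 + 6.5841 = 30.9841
°P = 259 − 259/1.063 = 15.3500
cells = 1.09·30.9841·15.3500

518.4093 billion cells


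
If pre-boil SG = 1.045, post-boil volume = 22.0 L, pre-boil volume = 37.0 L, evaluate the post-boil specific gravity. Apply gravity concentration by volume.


SG_post = 1 + (SG_pre − 1)·V_pre/V_post
pts_pre = (1.045 − 1)·1000 = 45.0000
pts_post = 45.0000·37.0/22.0 = 75.6818
SG_post = 1 + 75.6818/1000

1.0757


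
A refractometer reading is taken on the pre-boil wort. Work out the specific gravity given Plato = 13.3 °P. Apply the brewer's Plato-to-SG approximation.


SG = 259/(259 − P)
SG = 259/(259 − 13.3)

1.0541


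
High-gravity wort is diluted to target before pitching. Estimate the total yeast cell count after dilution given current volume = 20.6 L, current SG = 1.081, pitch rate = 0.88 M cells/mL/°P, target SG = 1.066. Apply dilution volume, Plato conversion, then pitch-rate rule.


V_w = V·((SG_c−1)/(SG_t−1)−1);  °P = 259 − 259/SG_t;  cells = rate·(V+V_w)·°P
V_w = 20.6·((1.081−1)/(1.066−1)−1) = 4.6818
V_final = 20.6 + 4.6818 = 25.2818
°P = 259 − 259/1.066 = 16.0356
cells = 0.88·25.2818·16.0356

356.7611 billion cells


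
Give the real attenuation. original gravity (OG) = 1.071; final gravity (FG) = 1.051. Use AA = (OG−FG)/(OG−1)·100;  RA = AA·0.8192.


AA = (1.071 − 1.051)/(1.071 − 1)·100 = 28.1690
RA = 28.1690·0.8192

23.0761 %


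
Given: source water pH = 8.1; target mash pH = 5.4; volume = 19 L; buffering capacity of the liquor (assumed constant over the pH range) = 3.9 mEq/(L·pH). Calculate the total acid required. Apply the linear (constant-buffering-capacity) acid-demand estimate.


acid = buffering capacity · (pH_source − pH_target) · V
acid = 3.9 · (8.1 − 5.4) · 19

200.0700 mEq


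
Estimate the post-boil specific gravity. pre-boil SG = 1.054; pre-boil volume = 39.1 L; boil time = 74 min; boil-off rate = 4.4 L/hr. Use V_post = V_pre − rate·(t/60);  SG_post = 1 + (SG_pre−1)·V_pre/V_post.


V_post = 39.1 − 4.4·(74/60) = 33.6733
SG_post = 1 + (1.054 − 1)·39.1/33.6733

1.0627


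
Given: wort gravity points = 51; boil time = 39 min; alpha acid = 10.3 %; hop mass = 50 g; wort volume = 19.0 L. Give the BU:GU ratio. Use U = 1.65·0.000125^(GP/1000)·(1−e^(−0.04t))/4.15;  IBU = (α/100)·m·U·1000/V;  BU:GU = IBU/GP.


U = 1.65·0.000125^(51/1000)·(1−e^(−0.04·39))/4.15 = 0.1986
IBU = (10.3/100)·50·0.1986·1000/19.0 = 53.8250
BU:GU = 53.8250/51

1.0554


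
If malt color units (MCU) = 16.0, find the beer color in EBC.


SRM = 1.4922·MCU^0.6859;  EBC = SRM·1.97
SRM = 1.4922·16.0^0.6859 = 9.9939
EBC = 9.9939·1.97

19.6879 EBC


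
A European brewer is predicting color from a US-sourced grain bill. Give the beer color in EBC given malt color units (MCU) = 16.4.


SRM = 1.4922·MCU^0.6859;  EBC = SRM·1.97
SRM = 1.4922·16.4^0.6859 = 10.1646
EBC = 10.1646·1.97

20.0242 EBC


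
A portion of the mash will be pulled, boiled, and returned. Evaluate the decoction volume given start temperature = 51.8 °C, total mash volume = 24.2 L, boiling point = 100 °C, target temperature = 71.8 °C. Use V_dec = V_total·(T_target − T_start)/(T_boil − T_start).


V_dec = 24.2·(71.8 − 51.8)/(100 − 51.8)

10.0415 L


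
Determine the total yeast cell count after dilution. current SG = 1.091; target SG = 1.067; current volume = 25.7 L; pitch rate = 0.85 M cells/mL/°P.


V_w = V·((SG_c−1)/(SG_t−1)−1);  °P = 259 − 259/SG_t;  cells = rate·(V+V_w)·°P
V_w = 25.7·((1.091−1)/(1.067−1)−1) = 9.2060
V_final = 25.7 + 9.2060 = 34.9060
°P = 259 − 259/1.067 = 16.2634
cells = 0.85·34.9060·16.2634

482.5350 billion cells


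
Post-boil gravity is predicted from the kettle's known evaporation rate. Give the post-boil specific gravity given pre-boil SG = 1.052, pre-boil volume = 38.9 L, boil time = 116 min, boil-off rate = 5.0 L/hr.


V_post = V_pre − rate·(t/60);  SG_post = 1 + (SG_pre−1)·V_pre/V_post
V_post = 38.9 − 5.0·(116/60) = 29.2333
SG_post = 1 + (1.052 − 1)·38.9/29.2333

1.0692


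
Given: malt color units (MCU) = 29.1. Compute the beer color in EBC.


SRM = 1.4922·MCU^0.6859;  EBC = SRM·1.97
SRM = 1.4922·29.1^0.6859 = 15.0630
EBC = 15.0630·1.97

29.6741 EBC


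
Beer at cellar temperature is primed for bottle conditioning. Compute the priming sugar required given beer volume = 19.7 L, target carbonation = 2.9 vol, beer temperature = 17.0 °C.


residual = 14.695·(0.01821 + 0.09011·e^(−0.04·T));  sugar = (target − residual)·4.0·V
residual = 14.695·(0.01821 + 0.09011·e^(−0.04·17.0)) = 0.9384
sugar = (2.9 − 0.9384)·4.0·19.7

154.5708 g


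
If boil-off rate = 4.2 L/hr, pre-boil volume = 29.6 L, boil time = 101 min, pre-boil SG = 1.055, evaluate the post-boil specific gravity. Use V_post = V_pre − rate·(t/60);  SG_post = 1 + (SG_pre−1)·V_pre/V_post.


V_post = 29.6 − 4.2·(101/60) = 22.5300
SG_post = 1 + (1.055 − 1)·29.6/22.5300

1.0723


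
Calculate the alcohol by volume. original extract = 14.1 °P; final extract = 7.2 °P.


SG = 259/(259 − P);  ABV = (OG − FG)·131.25
OG = 259/(259 − 14.1) = 1.0576
FG = 259/(259 − 7.2) = 1.0286
ABV = (1.0576 − 1.0286)·131.25

3.8037 % ABV


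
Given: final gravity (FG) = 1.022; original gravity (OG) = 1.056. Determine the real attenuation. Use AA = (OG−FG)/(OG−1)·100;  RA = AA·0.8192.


AA = (1.056 − 1.022)/(1.056 − 1)·100 = 60.7143
RA = 60.7143·0.8192

49.7371 %


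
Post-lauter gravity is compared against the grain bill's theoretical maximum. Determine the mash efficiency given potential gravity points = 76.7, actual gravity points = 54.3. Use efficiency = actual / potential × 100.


efficiency = 54.3 / 76.7 × 100

70.7953 %


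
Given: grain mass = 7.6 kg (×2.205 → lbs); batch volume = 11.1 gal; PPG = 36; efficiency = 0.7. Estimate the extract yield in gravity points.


points = lbs × PPG × eff / vol
lbs = 7.6 × 2.205 = 16.7580
points = 16.7580 × 36 × 0.7 / 11.1

38.0452 points


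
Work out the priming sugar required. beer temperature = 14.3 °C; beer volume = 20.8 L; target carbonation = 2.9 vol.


residual = 14.695·(0.01821 + 0.09011·e^(−0.04·T));  sugar = (target − residual)·4.0·V
residual = 14.695·(0.01821 + 0.09011·e^(−0.04·14.3)) = 1.0149
sugar = (2.9 − 1.0149)·4.0·20.8

156.8362 g


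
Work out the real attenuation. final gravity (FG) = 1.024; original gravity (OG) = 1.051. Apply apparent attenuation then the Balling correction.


AA = (OG−FG)/(OG−1)·100;  RA = AA·0.8192
AA = (1.051 − 1.024)/(1.051 − 1)·100 = 52.9412
RA = 52.9412·0.8192

43.3694 %


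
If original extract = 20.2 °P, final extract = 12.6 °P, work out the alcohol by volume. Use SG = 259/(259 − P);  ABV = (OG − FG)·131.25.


OG = 259/(259 − 20.2) = 1.0846
FG = 259/(259 − 12.6) = 1.0511
ABV = (1.0846 − 1.0511)·131.25

4.3907 % ABV


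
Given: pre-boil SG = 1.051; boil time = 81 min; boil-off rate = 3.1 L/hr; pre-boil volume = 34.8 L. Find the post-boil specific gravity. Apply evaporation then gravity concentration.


V_post = V_pre − rate·(t/60);  SG_post = 1 + (SG_pre−1)·V_pre/V_post
V_post = 34.8 − 3.1·(81/60) = 30.6150
SG_post = 1 + (1.051 − 1)·34.8/30.6150

1.0580


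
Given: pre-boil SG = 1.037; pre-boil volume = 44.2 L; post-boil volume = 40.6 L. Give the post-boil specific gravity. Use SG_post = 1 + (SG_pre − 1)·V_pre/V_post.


pts_pre = (1.037 − 1)·1000 = 37.0000
pts_post = 37.0000·44.2/40.6 = 40.2808
SG_post = 1 + 40.2808/1000

1.0403


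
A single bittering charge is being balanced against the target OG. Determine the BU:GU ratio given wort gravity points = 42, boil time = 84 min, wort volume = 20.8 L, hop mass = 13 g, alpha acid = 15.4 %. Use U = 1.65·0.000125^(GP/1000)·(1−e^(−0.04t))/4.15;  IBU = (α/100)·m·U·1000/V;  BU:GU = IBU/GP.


U = 1.65·0.000125^(42/1000)·(1−e^(−0.04·84))/4.15 = 0.2631
IBU = (15.4/100)·13·0.2631·1000/20.8 = 25.3252
BU:GU = 25.3252/42

0.6030


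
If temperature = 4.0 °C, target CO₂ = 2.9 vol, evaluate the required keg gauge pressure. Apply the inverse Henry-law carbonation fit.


psi = vols/(0.01821 + 0.09011·e^(−0.04·T)) − 14.695
psi = 2.9/(0.01821 + 0.09011·e^(−0.04·4.0)) − 14.695

15.8324 psi


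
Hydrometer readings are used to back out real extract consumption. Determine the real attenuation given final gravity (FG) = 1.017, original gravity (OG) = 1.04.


AA = (OG−FG)/(OG−1)·100;  RA = AA·0.8192
AA = (1.04 − 1.017)/(1.04 − 1)·100 = 57.5000
RA = 57.5000·0.8192

47.1040 %


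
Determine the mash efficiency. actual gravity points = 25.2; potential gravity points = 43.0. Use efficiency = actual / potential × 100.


efficiency = 25.2 / 43.0 × 100

58.6047 %


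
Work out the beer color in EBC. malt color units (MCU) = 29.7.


SRM = 1.4922·MCU^0.6859;  EBC = SRM·1.97
SRM = 1.4922·29.7^0.6859 = 15.2753
EBC = 15.2753·1.97

30.0924 EBC


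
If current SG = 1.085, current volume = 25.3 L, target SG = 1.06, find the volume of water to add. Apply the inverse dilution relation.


V_water = V·((SG_curr − 1)/(SG_target − 1) − 1)
V_water = 25.3·((1.085 − 1)/(1.06 − 1) − 1)

10.5417 L


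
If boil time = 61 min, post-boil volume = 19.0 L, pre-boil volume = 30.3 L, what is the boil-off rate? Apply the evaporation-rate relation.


rate = (V_pre − V_post) / (t_min/60)
rate = (30.3 − 19.0) / (61/60)

11.1148 L/hr


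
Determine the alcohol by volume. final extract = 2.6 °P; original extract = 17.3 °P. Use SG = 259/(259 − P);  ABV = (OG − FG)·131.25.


OG = 259/(259 − 17.3) = 1.0716
FG = 259/(259 − 2.6) = 1.0101
ABV = (1.0716 − 1.0101)·131.25

8.0635 % ABV


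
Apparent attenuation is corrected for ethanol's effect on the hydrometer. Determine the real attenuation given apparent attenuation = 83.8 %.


RA = AA · 0.8192
RA = 83.8 · 0.8192

68.6490 %


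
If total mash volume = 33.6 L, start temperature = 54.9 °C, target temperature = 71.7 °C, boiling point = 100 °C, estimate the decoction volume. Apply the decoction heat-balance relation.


V_dec = V_total·(T_target − T_start)/(T_boil − T_start)
V_dec = 33.6·(71.7 − 54.9)/(100 − 54.9)

12.5162 L


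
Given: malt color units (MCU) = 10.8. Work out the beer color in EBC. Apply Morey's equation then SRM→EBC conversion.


SRM = 1.4922·MCU^0.6859;  EBC = SRM·1.97
SRM = 1.4922·10.8^0.6859 = 7.6322
EBC = 7.6322·1.97

15.0355 EBC


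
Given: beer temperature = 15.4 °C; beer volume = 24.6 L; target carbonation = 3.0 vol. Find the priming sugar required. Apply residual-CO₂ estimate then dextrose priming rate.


residual = 14.695·(0.01821 + 0.09011·e^(−0.04·T));  sugar = (target − residual)·4.0·V
residual = 14.695·(0.01821 + 0.09011·e^(−0.04·15.4)) = 0.9828
sugar = (3.0 − 0.9828)·4.0·24.6

198.4946 g


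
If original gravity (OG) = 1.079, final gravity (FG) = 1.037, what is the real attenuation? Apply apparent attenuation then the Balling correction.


AA = (OG−FG)/(OG−1)·100;  RA = AA·0.8192
AA = (1.079 − 1.037)/(1.079 − 1)·100 = 53.1646
RA = 53.1646·0.8192

43.5524 %


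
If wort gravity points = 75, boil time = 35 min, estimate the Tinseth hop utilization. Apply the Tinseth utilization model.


U = 1.65·0.000125^(GP/1000) · (1 − e^(−0.04·t))/4.15
bigness = 1.65·0.000125^(75/1000) = 0.8409
boil_factor = (1 − e^(−0.04·35))/4.15 = 0.1815
U = 0.8409 · 0.1815

0.1527


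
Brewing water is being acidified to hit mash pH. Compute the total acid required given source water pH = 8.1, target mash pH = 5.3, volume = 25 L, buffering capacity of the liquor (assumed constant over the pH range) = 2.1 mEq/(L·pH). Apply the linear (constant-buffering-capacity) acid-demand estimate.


acid = buffering capacity · (pH_source − pH_target) · V
acid = 2.1 · (8.1 − 5.3) · 25

147.0000 mEq


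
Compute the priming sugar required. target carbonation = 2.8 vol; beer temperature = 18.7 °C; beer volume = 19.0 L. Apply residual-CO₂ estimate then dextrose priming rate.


residual = 14.695·(0.01821 + 0.09011·e^(−0.04·T));  sugar = (target − residual)·4.0·V
residual = 14.695·(0.01821 + 0.09011·e^(−0.04·18.7)) = 0.8943
sugar = (2.8 − 0.8943)·4.0·19.0

144.8302 g


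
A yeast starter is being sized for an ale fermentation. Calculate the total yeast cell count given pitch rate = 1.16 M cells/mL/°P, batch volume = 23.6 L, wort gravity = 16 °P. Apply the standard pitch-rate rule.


cells (billions) = rate · V_L · °P
cells = 1.16 · 23.6 · 16

438.0160 billion cells


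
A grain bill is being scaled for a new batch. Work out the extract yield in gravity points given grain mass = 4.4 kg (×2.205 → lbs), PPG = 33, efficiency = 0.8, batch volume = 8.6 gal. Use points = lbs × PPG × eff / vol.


lbs = 4.4 × 2.205 = 9.7020
points = 9.7020 × 33 × 0.8 / 8.6

29.7829 points


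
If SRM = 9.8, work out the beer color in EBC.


EBC = SRM · 1.97
EBC = 9.8 · 1.97

19.3060 EBC


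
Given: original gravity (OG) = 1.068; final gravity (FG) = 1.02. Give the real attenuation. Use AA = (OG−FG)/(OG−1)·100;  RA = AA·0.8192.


AA = (1.068 − 1.02)/(1.068 − 1)·100 = 70.5882
RA = 70.5882·0.8192

57.8259 %


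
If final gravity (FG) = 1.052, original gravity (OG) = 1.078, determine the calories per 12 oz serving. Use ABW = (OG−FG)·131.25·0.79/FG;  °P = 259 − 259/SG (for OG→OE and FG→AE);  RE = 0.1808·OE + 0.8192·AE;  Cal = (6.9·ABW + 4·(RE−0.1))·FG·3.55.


ABW = (1.078 − 1.052)·131.25·0.79/1.052 = 2.5626
OE = 259 − 259/1.078 = 18.7403 °P
AE = 259 − 259/1.052 = 12.8023 °P
RE = 0.1808·18.7403 + 0.8192·12.8023 = 13.8759 °P
Cal = (6.9·2.5626 + 4·(13.8759−0.1))·1.052·3.55

271.8249 kcal


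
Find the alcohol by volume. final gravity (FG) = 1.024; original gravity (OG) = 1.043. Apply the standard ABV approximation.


ABV = (OG − FG) · 131.25
ABV = (1.043 − 1.024) · 131.25

2.4937 % ABV


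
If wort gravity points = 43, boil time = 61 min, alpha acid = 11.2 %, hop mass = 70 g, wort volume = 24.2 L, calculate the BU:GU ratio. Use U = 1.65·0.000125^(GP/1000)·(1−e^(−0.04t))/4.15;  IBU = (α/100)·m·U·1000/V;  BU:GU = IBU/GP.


U = 1.65·0.000125^(43/1000)·(1−e^(−0.04·61))/4.15 = 0.2466
IBU = (11.2/100)·70·0.2466·1000/24.2 = 79.8910
BU:GU = 79.8910/43

1.8579


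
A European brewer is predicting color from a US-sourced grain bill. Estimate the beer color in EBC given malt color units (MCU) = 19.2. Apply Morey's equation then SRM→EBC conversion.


SRM = 1.4922·MCU^0.6859;  EBC = SRM·1.97
SRM = 1.4922·19.2^0.6859 = 11.3251
EBC = 11.3251·1.97

22.3105 EBC


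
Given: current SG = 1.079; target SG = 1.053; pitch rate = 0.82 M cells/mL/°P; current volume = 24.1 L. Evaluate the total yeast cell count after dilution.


V_w = V·((SG_c−1)/(SG_t−1)−1);  °P = 259 − 259/SG_t;  cells = rate·(V+V_w)·°P
V_w = 24.1·((1.079−1)/(1.053−1)−1) = 11.8226
V_final = 24.1 + 11.8226 = 35.9226
°P = 259 − 259/1.053 = 13.0361
cells = 0.82·35.9226·13.0361

383.9984 billion cells


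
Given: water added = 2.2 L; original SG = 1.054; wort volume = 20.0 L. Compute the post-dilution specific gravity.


SG_new = 1 + (SG_old − 1)·V_old/(V_old + V_water)
pts = (1.054 − 1)·1000·20.0/(20.0 + 2.2) = 48.6486
SG_new = 1 + 48.6486/1000

1.0486


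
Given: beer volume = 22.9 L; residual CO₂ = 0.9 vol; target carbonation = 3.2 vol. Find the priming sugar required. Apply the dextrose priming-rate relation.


sugar = (target − residual)·4.0·V
sugar = (3.2 − 0.9)·4.0·22.9

210.6800 g


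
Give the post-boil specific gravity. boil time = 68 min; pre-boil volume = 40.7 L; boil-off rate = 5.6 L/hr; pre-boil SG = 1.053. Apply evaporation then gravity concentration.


V_post = V_pre − rate·(t/60);  SG_post = 1 + (SG_pre−1)·V_pre/V_post
V_post = 40.7 − 5.6·(68/60) = 34.3533
SG_post = 1 + (1.053 − 1)·40.7/34.3533

1.0628


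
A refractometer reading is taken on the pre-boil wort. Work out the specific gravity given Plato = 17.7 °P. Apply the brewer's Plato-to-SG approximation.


SG = 259/(259 − P)
SG = 259/(259 − 17.7)

1.0734


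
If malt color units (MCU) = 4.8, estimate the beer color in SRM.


SRM = 1.4922 · MCU^0.6859
SRM = 1.4922 · 4.8^0.6859

4.3761 SRM


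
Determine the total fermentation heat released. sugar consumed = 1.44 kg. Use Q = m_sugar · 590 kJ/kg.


Q = 1.44 · 590

849.6000 kJ


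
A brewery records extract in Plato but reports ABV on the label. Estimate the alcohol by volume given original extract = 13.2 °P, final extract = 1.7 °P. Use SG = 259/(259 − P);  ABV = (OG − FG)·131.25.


OG = 259/(259 − 13.2) = 1.0537
FG = 259/(259 − 1.7) = 1.0066
ABV = (1.0537 − 1.0066)·131.25

6.1812 % ABV


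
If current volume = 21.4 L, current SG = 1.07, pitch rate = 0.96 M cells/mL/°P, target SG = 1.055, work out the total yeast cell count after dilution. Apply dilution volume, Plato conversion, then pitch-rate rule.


V_w = V·((SG_c−1)/(SG_t−1)−1);  °P = 259 − 259/SG_t;  cells = rate·(V+V_w)·°P
V_w = 21.4·((1.07−1)/(1.055−1)−1) = 5.8364
V_final = 21.4 + 5.8364 = 27.2364
°P = 259 − 259/1.055 = 13.5024
cells = 0.96·27.2364·13.5024

353.0452 billion cells


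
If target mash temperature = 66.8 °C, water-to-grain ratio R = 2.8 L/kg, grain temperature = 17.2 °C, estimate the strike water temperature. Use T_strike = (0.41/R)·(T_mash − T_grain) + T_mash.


T_strike = (0.41/2.8)·(66.8 − 17.2) + 66.8

74.0629 °C


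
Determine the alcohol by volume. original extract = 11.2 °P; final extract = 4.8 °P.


SG = 259/(259 − P);  ABV = (OG − FG)·131.25
OG = 259/(259 − 11.2) = 1.0452
FG = 259/(259 − 4.8) = 1.0189
ABV = (1.0452 − 1.0189)·131.25

3.4538 % ABV


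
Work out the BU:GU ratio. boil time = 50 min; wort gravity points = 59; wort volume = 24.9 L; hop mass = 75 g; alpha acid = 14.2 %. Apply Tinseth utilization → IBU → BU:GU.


U = 1.65·0.000125^(GP/1000)·(1−e^(−0.04t))/4.15;  IBU = (α/100)·m·U·1000/V;  BU:GU = IBU/GP
U = 1.65·0.000125^(59/1000)·(1−e^(−0.04·50))/4.15 = 0.2023
IBU = (14.2/100)·75·0.2023·1000/24.9 = 86.5270
BU:GU = 86.5270/59

1.4666


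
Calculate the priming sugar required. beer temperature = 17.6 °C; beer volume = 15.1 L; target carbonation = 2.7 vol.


residual = 14.695·(0.01821 + 0.09011·e^(−0.04·T));  sugar = (target − residual)·4.0·V
residual = 14.695·(0.01821 + 0.09011·e^(−0.04·17.6)) = 0.9225
sugar = (2.7 − 0.9225)·4.0·15.1

107.3590 g


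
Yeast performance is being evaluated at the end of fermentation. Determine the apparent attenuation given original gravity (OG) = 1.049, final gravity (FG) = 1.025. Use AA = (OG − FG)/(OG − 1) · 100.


AA = (1.049 − 1.025)/(1.049 − 1) · 100

48.9796 %


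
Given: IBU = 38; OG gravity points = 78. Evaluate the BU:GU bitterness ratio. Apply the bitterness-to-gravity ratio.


BU:GU = IBU / OG_points
BU:GU = 38 / 78

0.4872


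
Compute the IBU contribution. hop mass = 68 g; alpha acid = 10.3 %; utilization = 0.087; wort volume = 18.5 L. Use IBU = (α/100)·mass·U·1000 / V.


IBU = (10.3/100)·68·0.087·1000 / 18.5

32.9377 IBU


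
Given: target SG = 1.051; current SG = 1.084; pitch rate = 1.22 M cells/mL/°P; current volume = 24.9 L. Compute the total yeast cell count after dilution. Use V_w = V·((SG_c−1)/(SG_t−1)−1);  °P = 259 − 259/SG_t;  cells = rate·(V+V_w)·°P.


V_w = 24.9·((1.084−1)/(1.051−1)−1) = 16.1118
V_final = 24.9 + 16.1118 = 41.0118
°P = 259 − 259/1.051 = 12.5680
cells = 1.22·41.0118·12.5680

628.8333 billion cells


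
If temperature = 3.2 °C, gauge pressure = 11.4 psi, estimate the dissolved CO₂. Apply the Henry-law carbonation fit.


vols = (P + 14.695)·(0.01821 + 0.09011·e^(−0.04·T))
vols = (11.4 + 14.695)·(0.01821 + 0.09011·e^(−0.04·3.2))

2.5441 volumes


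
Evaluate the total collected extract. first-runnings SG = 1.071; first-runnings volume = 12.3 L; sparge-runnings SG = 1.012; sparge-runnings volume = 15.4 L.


total = Σ (SG_i − 1)·1000·V_i
first = (1.071 − 1)·1000·12.3 = 873.3000
sparge = (1.012 − 1)·1000·15.4 = 184.8000
total = 873.3000 + 184.8000

1058.1000 gravity·L


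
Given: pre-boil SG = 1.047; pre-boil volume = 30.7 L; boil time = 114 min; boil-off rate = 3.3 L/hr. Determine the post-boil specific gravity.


V_post = V_pre − rate·(t/60);  SG_post = 1 + (SG_pre−1)·V_pre/V_post
V_post = 30.7 − 3.3·(114/60) = 24.4300
SG_post = 1 + (1.047 − 1)·30.7/24.4300

1.0591


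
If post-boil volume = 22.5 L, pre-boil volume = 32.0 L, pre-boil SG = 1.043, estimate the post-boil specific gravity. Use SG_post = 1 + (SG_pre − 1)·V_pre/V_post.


pts_pre = (1.043 − 1)·1000 = 43.0000
pts_post = 43.0000·32.0/22.5 = 61.1556
SG_post = 1 + 61.1556/1000

1.0612


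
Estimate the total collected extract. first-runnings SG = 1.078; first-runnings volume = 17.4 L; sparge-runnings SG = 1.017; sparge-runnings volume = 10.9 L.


total = Σ (SG_i − 1)·1000·V_i
first = (1.078 − 1)·1000·17.4 = 1357.2000
sparge = (1.017 − 1)·1000·10.9 = 185.3000
total = 1357.2000 + 185.3000

1542.5000 gravity·L


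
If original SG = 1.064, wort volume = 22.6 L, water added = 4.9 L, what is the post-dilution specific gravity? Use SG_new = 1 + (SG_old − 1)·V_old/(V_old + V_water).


pts = (1.064 − 1)·1000·22.6/(22.6 + 4.9) = 52.5964
SG_new = 1 + 52.5964/1000

1.0526


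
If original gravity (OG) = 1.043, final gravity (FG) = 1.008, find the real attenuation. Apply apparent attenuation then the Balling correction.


AA = (OG−FG)/(OG−1)·100;  RA = AA·0.8192
AA = (1.043 − 1.008)/(1.043 − 1)·100 = 81.3953
RA = 81.3953·0.8192

66.6791 %


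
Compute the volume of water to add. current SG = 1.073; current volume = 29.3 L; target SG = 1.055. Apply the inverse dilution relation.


V_water = V·((SG_curr − 1)/(SG_target − 1) − 1)
V_water = 29.3·((1.073 − 1)/(1.055 − 1) − 1)

9.5891 L


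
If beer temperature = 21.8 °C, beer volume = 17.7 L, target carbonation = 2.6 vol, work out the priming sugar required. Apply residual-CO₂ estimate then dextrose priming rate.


residual = 14.695·(0.01821 + 0.09011·e^(−0.04·T));  sugar = (target − residual)·4.0·V
residual = 14.695·(0.01821 + 0.09011·e^(−0.04·21.8)) = 0.8212
sugar = (2.6 − 0.8212)·4.0·17.7

125.9356 g


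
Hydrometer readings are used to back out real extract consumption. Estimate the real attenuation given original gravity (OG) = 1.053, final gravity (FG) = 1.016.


AA = (OG−FG)/(OG−1)·100;  RA = AA·0.8192
AA = (1.053 − 1.016)/(1.053 − 1)·100 = 69.8113
RA = 69.8113·0.8192

57.1894 %


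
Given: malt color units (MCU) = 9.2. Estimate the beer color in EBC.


SRM = 1.4922·MCU^0.6859;  EBC = SRM·1.97
SRM = 1.4922·9.2^0.6859 = 6.8374
EBC = 6.8374·1.97

13.4696 EBC


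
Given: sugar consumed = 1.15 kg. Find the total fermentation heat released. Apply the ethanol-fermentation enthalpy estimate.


Q = m_sugar · 590 kJ/kg
Q = 1.15 · 590

678.5000 kJ


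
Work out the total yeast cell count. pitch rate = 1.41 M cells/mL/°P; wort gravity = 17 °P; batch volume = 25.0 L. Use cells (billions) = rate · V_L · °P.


cells = 1.41 · 25.0 · 17

599.2500 billion cells


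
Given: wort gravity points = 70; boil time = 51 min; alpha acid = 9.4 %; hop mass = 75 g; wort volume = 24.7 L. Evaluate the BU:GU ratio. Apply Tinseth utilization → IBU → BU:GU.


U = 1.65·0.000125^(GP/1000)·(1−e^(−0.04t))/4.15;  IBU = (α/100)·m·U·1000/V;  BU:GU = IBU/GP
U = 1.65·0.000125^(70/1000)·(1−e^(−0.04·51))/4.15 = 0.1844
IBU = (9.4/100)·75·0.1844·1000/24.7 = 52.6280
BU:GU = 52.6280/70

0.7518


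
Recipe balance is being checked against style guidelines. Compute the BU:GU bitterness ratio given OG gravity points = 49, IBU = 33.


BU:GU = IBU / OG_points
BU:GU = 33 / 49

0.6735


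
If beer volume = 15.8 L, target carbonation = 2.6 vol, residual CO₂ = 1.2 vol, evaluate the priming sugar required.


sugar = (target − residual)·4.0·V
sugar = (2.6 − 1.2)·4.0·15.8

88.4800 g


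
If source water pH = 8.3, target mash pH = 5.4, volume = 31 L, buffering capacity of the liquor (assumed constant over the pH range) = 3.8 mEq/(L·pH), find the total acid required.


acid = buffering capacity · (pH_source − pH_target) · V
acid = 3.8 · (8.3 − 5.4) · 31

341.6200 mEq


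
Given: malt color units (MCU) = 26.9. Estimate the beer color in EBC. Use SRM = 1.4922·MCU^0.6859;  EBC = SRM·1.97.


SRM = 1.4922·26.9^0.6859 = 14.2723
EBC = 14.2723·1.97

28.1164 EBC


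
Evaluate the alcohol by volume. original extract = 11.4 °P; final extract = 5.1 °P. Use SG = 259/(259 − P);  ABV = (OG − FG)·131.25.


OG = 259/(259 − 11.4) = 1.0460
FG = 259/(259 − 5.1) = 1.0201
ABV = (1.0460 − 1.0201)·131.25

3.4066 % ABV


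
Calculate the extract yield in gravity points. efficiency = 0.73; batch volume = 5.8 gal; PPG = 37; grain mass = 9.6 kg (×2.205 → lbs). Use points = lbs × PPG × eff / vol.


lbs = 9.6 × 2.205 = 21.1680
points = 21.1680 × 37 × 0.73 / 5.8

98.5772 points


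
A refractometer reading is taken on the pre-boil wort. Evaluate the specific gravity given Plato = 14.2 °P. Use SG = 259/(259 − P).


SG = 259/(259 − 14.2)

1.0580


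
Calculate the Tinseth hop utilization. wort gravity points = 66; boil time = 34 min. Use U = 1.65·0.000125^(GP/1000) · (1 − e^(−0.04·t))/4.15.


bigness = 1.65·0.000125^(66/1000) = 0.9118
boil_factor = (1 − e^(−0.04·34))/4.15 = 0.1791
U = 0.9118 · 0.1791

0.1633


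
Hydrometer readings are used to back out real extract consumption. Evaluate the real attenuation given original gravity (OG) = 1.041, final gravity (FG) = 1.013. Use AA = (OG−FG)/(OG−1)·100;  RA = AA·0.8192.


AA = (1.041 − 1.013)/(1.041 − 1)·100 = 68.2927
RA = 68.2927·0.8192

55.9454 %


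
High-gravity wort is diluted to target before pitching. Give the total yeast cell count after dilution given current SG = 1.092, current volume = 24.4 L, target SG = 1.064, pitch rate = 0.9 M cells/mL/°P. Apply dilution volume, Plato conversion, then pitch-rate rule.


V_w = V·((SG_c−1)/(SG_t−1)−1);  °P = 259 − 259/SG_t;  cells = rate·(V+V_w)·°P
V_w = 24.4·((1.092−1)/(1.064−1)−1) = 10.6750
V_final = 24.4 + 10.6750 = 35.0750
°P = 259 − 259/1.064 = 15.5789
cells = 0.9·35.0750·15.5789

491.7884 billion cells


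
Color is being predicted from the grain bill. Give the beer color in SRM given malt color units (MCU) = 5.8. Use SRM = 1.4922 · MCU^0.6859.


SRM = 1.4922 · 5.8^0.6859

4.9827 SRM


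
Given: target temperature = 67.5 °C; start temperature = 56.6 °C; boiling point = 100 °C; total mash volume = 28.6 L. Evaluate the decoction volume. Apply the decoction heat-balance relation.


V_dec = V_total·(T_target − T_start)/(T_boil − T_start)
V_dec = 28.6·(67.5 − 56.6)/(100 − 56.6)

7.1829 L


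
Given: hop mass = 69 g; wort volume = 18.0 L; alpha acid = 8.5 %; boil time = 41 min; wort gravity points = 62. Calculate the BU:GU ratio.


U = 1.65·0.000125^(GP/1000)·(1−e^(−0.04t))/4.15;  IBU = (α/100)·m·U·1000/V;  BU:GU = IBU/GP
U = 1.65·0.000125^(62/1000)·(1−e^(−0.04·41))/4.15 = 0.1836
IBU = (8.5/100)·69·0.1836·1000/18.0 = 59.8116
BU:GU = 59.8116/62

0.9647


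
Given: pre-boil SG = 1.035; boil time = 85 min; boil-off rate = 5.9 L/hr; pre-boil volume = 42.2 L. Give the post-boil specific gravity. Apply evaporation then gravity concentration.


V_post = V_pre − rate·(t/60);  SG_post = 1 + (SG_pre−1)·V_pre/V_post
V_post = 42.2 − 5.9·(85/60) = 33.8417
SG_post = 1 + (1.035 − 1)·42.2/33.8417

1.0436
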